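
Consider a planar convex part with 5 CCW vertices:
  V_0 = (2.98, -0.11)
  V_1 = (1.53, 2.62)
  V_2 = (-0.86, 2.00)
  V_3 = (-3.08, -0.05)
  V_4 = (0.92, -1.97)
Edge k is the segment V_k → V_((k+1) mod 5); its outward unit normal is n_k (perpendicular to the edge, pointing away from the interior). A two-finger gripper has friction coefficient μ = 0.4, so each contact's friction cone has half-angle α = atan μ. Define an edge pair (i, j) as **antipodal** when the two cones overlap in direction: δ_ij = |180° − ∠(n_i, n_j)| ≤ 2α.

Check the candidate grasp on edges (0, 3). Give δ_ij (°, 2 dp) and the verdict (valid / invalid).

α = atan 0.4 = 21.80°;  2α = 43.60°
edge 0: e_0 = (-1.45, +2.73);  n_0 = (+0.8832, +0.4691)
edge 3: e_3 = (+4.00, -1.92);  n_3 = (-0.4327, -0.9015)
∠(n_0, n_3) = 143.62°
δ = |180° − 143.62°| = 36.38°
36.38° ≤ 2α = 43.60°  →  valid

δ = 36.38°, valid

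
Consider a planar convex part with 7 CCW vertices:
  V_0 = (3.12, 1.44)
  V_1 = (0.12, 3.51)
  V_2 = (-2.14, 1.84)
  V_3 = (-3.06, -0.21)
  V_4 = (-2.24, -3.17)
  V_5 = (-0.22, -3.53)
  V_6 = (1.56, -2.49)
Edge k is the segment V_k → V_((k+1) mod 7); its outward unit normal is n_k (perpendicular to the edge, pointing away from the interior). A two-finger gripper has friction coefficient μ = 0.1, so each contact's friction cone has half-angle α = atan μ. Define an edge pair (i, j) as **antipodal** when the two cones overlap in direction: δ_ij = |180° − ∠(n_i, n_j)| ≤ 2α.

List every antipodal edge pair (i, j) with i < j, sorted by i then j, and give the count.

α = atan 0.1 = 5.71°;  2α = 11.42°
n_0 = (+0.5679, +0.8231)
n_1 = (-0.5943, +0.8043)
n_2 = (-0.9123, +0.4094)
n_3 = (-0.9637, -0.2670)
n_4 = (-0.1755, -0.9845)
n_5 = (+0.5045, -0.8634)
n_6 = (+0.9295, -0.3689)
  (0,1): δ = 108.93°  ·
  (0,2): δ = 79.56°  ·
  (0,3): δ = 39.91°  ·
  (0,4): δ = 24.50°  ·
  (0,5): δ = 64.90°  ·
  (0,6): δ = 102.96°  ·
  (1,2): δ = 150.63°  ·
  (1,3): δ = 110.98°  ·
  (1,4): δ = 46.57°  ·
  (1,5): δ = 6.17°  ✓
  (1,6): δ = 31.89°  ·
  (2,3): δ = 140.35°  ·
  (2,4): δ = 75.94°  ·
  (2,5): δ = 35.53°  ·
  (2,6): δ = 2.52°  ✓
  (3,4): δ = 115.59°  ·
  (3,5): δ = 75.19°  ·
  (3,6): δ = 37.13°  ·
  (4,5): δ = 139.60°  ·
  (4,6): δ = 101.55°  ·
  (5,6): δ = 141.95°  ·
antipodal pairs: 2

count = 2; pairs: (1,5), (2,6)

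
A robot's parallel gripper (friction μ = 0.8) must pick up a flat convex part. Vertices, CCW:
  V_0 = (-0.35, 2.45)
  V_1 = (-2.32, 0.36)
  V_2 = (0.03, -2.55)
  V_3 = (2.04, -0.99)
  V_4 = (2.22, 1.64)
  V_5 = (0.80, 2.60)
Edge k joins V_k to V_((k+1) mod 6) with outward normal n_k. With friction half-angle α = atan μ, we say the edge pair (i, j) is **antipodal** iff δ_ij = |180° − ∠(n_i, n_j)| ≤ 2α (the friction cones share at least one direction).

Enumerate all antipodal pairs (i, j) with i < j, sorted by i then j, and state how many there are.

α = atan 0.8 = 38.66°;  2α = 77.32°
n_0 = (-0.7277, +0.6859)
n_1 = (-0.7780, -0.6283)
n_2 = (+0.6131, -0.7900)
n_3 = (+0.9977, -0.0683)
n_4 = (+0.5601, +0.8284)
n_5 = (-0.1293, +0.9916)
  (0,1): δ = 97.77°  ·
  (0,2): δ = 8.88°  ✓
  (0,3): δ = 39.39°  ✓
  (0,4): δ = 99.25°  ·
  (0,5): δ = 140.74°  ·
  (1,2): δ = 91.11°  ·
  (1,3): δ = 42.84°  ✓
  (1,4): δ = 17.02°  ✓
  (1,5): δ = 58.51°  ✓
  (2,3): δ = 131.73°  ·
  (2,4): δ = 71.88°  ✓
  (2,5): δ = 30.38°  ✓
  (3,4): δ = 120.15°  ·
  (3,5): δ = 78.65°  ·
  (4,5): δ = 138.51°  ·
antipodal pairs: 7

count = 7; pairs: (0,2), (0,3), (1,3), (1,4), (1,5), (2,4), (2,5)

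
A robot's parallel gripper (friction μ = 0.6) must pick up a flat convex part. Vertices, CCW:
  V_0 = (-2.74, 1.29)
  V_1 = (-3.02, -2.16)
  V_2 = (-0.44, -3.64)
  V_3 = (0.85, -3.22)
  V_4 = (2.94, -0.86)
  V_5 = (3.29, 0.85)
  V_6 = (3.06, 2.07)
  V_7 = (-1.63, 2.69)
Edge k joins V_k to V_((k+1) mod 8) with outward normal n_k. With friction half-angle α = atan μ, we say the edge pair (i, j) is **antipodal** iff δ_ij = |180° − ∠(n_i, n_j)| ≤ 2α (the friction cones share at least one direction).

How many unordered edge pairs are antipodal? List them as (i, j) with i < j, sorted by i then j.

α = atan 0.6 = 30.96°;  2α = 61.93°
n_0 = (-0.9967, +0.0809)
n_1 = (-0.4976, -0.8674)
n_2 = (+0.3096, -0.9509)
n_3 = (+0.7486, -0.6630)
n_4 = (+0.9797, -0.2005)
n_5 = (+0.9827, +0.1853)
n_6 = (+0.1311, +0.9914)
n_7 = (-0.7836, +0.6213)
  (0,1): δ = 115.20°  ·
  (0,2): δ = 67.33°  ·
  (0,3): δ = 36.89°  ✓
  (0,4): δ = 6.93°  ✓
  (0,5): δ = 15.32°  ✓
  (0,6): δ = 87.11°  ·
  (0,7): δ = 146.23°  ·
  (1,2): δ = 132.13°  ·
  (1,3): δ = 101.69°  ·
  (1,4): δ = 71.73°  ·
  (1,5): δ = 49.48°  ✓
  (1,6): δ = 22.31°  ✓
  (1,7): δ = 81.43°  ·
  (2,3): δ = 149.56°  ·
  (2,4): δ = 119.60°  ·
  (2,5): δ = 97.36°  ·
  (2,6): δ = 25.56°  ✓
  (2,7): δ = 33.56°  ✓
  (3,4): δ = 150.04°  ·
  (3,5): δ = 127.80°  ·
  (3,6): δ = 56.00°  ✓
  (3,7): δ = 3.12°  ✓
  (4,5): δ = 157.76°  ·
  (4,6): δ = 85.96°  ·
  (4,7): δ = 26.84°  ✓
  (5,6): δ = 108.21°  ·
  (5,7): δ = 49.09°  ✓
  (6,7): δ = 120.88°  ·
antipodal pairs: 11

count = 11; pairs: (0,3), (0,4), (0,5), (1,5), (1,6), (2,6), (2,7), (3,6), (3,7), (4,7), (5,7)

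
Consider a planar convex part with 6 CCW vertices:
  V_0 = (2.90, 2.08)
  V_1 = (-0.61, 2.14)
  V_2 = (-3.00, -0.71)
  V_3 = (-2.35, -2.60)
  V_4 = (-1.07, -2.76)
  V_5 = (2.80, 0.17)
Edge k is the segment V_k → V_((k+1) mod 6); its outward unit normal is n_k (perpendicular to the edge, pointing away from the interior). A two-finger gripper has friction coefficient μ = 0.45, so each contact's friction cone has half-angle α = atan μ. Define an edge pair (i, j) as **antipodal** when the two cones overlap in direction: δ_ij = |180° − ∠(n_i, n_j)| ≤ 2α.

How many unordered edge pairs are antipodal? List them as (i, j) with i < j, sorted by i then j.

α = atan 0.45 = 24.23°;  2α = 48.46°
n_0 = (+0.0171, +0.9999)
n_1 = (-0.7662, +0.6426)
n_2 = (-0.9456, -0.3252)
n_3 = (-0.1240, -0.9923)
n_4 = (+0.6036, -0.7973)
n_5 = (+0.9986, -0.0523)
  (0,1): δ = 129.00°  ·
  (0,2): δ = 70.04°  ·
  (0,3): δ = 6.15°  ✓
  (0,4): δ = 38.11°  ✓
  (0,5): δ = 87.98°  ·
  (1,2): δ = 121.04°  ·
  (1,3): δ = 57.14°  ·
  (1,4): δ = 12.89°  ✓
  (1,5): δ = 36.99°  ✓
  (2,3): δ = 116.10°  ·
  (2,4): δ = 71.85°  ·
  (2,5): δ = 21.98°  ✓
  (3,4): δ = 135.75°  ·
  (3,5): δ = 85.87°  ·
  (4,5): δ = 130.13°  ·
antipodal pairs: 5

count = 5; pairs: (0,3), (0,4), (1,4), (1,5), (2,5)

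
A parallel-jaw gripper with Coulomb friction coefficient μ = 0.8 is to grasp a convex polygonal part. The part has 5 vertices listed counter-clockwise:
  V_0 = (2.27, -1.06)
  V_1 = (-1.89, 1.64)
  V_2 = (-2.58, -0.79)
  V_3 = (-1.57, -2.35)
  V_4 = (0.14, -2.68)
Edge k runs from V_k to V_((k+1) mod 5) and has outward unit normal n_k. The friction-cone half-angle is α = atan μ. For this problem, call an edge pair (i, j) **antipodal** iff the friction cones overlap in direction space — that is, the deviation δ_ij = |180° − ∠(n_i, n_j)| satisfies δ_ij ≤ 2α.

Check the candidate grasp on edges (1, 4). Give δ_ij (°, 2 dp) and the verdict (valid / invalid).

α = atan 0.8 = 38.66°;  2α = 77.32°
edge 1: e_1 = (-0.69, -2.43);  n_1 = (-0.9620, +0.2732)
edge 4: e_4 = (+2.13, +1.62);  n_4 = (+0.6054, -0.7959)
∠(n_1, n_4) = 143.11°
δ = |180° − 143.11°| = 36.89°
36.89° ≤ 2α = 77.32°  →  valid

δ = 36.89°, valid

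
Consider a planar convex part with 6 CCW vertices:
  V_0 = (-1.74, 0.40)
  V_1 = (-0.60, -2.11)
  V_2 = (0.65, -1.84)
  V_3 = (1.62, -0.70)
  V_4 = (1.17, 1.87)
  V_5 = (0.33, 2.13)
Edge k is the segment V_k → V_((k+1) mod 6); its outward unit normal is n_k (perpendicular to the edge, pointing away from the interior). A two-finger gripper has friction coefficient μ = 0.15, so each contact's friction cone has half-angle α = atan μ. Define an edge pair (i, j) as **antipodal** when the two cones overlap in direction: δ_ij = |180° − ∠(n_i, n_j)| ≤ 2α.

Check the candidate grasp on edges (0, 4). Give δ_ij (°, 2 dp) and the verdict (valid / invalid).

α = atan 0.15 = 8.53°;  2α = 17.06°
edge 0: e_0 = (+1.14, -2.51);  n_0 = (-0.9105, -0.4135)
edge 4: e_4 = (-0.84, +0.26);  n_4 = (+0.2957, +0.9553)
∠(n_0, n_4) = 131.63°
δ = |180° − 131.63°| = 48.37°
48.37° > 2α = 17.06°  →  invalid

δ = 48.37°, invalid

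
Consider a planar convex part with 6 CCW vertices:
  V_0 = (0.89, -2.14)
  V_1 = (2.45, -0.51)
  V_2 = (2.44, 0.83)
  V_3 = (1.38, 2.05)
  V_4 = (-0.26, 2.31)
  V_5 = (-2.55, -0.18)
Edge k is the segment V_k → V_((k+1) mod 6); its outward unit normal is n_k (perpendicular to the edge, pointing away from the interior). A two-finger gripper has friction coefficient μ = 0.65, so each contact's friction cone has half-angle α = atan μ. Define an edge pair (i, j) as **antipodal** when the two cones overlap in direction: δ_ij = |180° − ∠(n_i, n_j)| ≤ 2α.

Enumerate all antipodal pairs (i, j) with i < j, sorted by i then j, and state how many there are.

α = atan 0.65 = 33.02°;  2α = 66.05°
n_0 = (+0.7224, -0.6914)
n_1 = (+1.0000, +0.0075)
n_2 = (+0.7549, +0.6559)
n_3 = (+0.1566, +0.9877)
n_4 = (-0.7360, +0.6769)
n_5 = (-0.4951, -0.8689)
  (0,1): δ = 135.83°  ·
  (0,2): δ = 95.27°  ·
  (0,3): δ = 55.27°  ✓
  (0,4): δ = 1.14°  ✓
  (0,5): δ = 104.07°  ·
  (1,2): δ = 139.44°  ·
  (1,3): δ = 99.44°  ·
  (1,4): δ = 43.03°  ✓
  (1,5): δ = 59.90°  ✓
  (2,3): δ = 139.99°  ·
  (2,4): δ = 83.59°  ·
  (2,5): δ = 19.34°  ✓
  (3,4): δ = 123.60°  ·
  (3,5): δ = 20.66°  ✓
  (4,5): δ = 77.07°  ·
antipodal pairs: 6

count = 6; pairs: (0,3), (0,4), (1,4), (1,5), (2,5), (3,5)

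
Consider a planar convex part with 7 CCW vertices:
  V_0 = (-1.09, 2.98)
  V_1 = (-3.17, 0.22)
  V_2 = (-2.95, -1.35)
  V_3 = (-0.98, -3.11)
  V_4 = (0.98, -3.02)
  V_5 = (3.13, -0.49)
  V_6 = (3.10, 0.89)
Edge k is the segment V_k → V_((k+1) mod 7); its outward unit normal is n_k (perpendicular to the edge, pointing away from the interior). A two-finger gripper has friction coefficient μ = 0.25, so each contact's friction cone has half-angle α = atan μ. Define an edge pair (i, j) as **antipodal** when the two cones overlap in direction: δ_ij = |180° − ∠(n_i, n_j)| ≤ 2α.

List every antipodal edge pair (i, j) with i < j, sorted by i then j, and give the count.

α = atan 0.25 = 14.04°;  2α = 28.07°
n_0 = (-0.7986, +0.6019)
n_1 = (-0.9903, -0.1388)
n_2 = (-0.6662, -0.7457)
n_3 = (+0.0459, -0.9989)
n_4 = (+0.7620, -0.6476)
n_5 = (+0.9998, +0.0217)
n_6 = (+0.4464, +0.8949)
  (0,1): δ = 135.02°  ·
  (0,2): δ = 94.78°  ·
  (0,3): δ = 50.37°  ·
  (0,4): δ = 3.36°  ✓
  (0,5): δ = 38.25°  ·
  (0,6): δ = 100.49°  ·
  (1,2): δ = 139.75°  ·
  (1,3): δ = 95.35°  ·
  (1,4): δ = 48.33°  ·
  (1,5): δ = 6.73°  ✓
  (1,6): δ = 55.51°  ·
  (2,3): δ = 135.59°  ·
  (2,4): δ = 88.58°  ·
  (2,5): δ = 46.98°  ·
  (2,6): δ = 15.27°  ✓
  (3,4): δ = 132.99°  ·
  (3,5): δ = 91.38°  ·
  (3,6): δ = 29.14°  ·
  (4,5): δ = 138.40°  ·
  (4,6): δ = 76.15°  ·
  (5,6): δ = 117.76°  ·
antipodal pairs: 3

count = 3; pairs: (0,4), (1,5), (2,6)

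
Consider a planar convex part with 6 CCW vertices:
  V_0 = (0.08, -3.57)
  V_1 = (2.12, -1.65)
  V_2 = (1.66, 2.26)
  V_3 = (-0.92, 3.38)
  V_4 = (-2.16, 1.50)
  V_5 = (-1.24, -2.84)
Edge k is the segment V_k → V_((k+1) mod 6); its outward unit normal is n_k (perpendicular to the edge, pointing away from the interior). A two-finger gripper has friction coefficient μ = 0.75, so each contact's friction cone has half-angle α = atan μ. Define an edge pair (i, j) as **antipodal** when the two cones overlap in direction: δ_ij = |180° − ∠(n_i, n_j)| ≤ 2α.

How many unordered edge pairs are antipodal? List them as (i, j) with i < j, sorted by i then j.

count = 8; pairs: (0,2), (0,3), (0,4), (1,3), (1,4), (1,5), (2,4), (2,5)

α = atan 0.75 = 36.87°;  2α = 73.74°
n_0 = (+0.6854, -0.7282)
n_1 = (+0.9932, +0.1168)
n_2 = (+0.3982, +0.9173)
n_3 = (-0.8348, +0.5506)
n_4 = (-0.9783, -0.2074)
n_5 = (-0.4840, -0.8751)
  (0,1): δ = 126.55°  ·
  (0,2): δ = 66.73°  ✓
  (0,3): δ = 13.33°  ✓
  (0,4): δ = 58.70°  ✓
  (0,5): δ = 107.79°  ·
  (1,2): δ = 120.18°  ·
  (1,3): δ = 40.12°  ✓
  (1,4): δ = 5.26°  ✓
  (1,5): δ = 54.35°  ✓
  (2,3): δ = 99.94°  ·
  (2,4): δ = 54.57°  ✓
  (2,5): δ = 5.48°  ✓
  (3,4): δ = 134.62°  ·
  (3,5): δ = 85.54°  ·
  (4,5): δ = 130.91°  ·
antipodal pairs: 8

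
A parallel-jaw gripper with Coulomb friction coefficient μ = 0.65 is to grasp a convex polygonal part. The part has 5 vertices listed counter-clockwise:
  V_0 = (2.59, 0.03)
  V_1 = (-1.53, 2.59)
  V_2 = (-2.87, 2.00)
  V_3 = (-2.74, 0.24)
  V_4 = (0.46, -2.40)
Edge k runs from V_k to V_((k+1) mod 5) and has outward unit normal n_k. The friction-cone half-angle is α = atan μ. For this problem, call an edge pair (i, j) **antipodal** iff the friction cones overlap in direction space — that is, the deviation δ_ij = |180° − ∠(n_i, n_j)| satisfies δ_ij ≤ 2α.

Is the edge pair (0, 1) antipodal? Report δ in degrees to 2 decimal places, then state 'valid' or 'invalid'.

α = atan 0.65 = 33.02°;  2α = 66.05°
edge 0: e_0 = (-4.12, +2.56);  n_0 = (+0.5278, +0.8494)
edge 1: e_1 = (-1.34, -0.59);  n_1 = (-0.4030, +0.9152)
∠(n_0, n_1) = 55.62°
δ = |180° − 55.62°| = 124.38°
124.38° > 2α = 66.05°  →  invalid

δ = 124.38°, invalid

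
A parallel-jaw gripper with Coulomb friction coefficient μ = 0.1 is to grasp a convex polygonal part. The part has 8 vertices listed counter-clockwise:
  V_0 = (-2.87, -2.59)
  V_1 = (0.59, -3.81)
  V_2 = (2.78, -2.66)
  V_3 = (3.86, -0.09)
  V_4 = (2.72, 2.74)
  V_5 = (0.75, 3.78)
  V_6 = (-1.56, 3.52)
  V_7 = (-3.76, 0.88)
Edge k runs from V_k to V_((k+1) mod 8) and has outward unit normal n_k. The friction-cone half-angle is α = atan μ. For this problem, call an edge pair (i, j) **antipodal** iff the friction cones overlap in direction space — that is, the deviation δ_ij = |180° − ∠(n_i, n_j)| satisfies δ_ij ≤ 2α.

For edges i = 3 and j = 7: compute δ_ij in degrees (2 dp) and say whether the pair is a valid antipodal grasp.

δ = 7.56°, valid

α = atan 0.1 = 5.71°;  2α = 11.42°
edge 3: e_3 = (-1.14, +2.83);  n_3 = (+0.9276, +0.3737)
edge 7: e_7 = (+0.89, -3.47);  n_7 = (-0.9686, -0.2484)
∠(n_3, n_7) = 172.44°
δ = |180° − 172.44°| = 7.56°
7.56° ≤ 2α = 11.42°  →  valid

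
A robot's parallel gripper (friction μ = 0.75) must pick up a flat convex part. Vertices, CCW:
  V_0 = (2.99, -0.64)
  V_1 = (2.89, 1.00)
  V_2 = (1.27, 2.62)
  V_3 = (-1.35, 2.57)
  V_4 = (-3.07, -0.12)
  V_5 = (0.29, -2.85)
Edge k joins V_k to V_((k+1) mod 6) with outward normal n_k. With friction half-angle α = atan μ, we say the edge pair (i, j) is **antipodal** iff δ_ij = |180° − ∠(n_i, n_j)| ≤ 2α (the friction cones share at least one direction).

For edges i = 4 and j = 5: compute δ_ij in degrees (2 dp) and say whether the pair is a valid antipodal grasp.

α = atan 0.75 = 36.87°;  2α = 73.74°
edge 4: e_4 = (+3.36, -2.73);  n_4 = (-0.6306, -0.7761)
edge 5: e_5 = (+2.70, +2.21);  n_5 = (+0.6334, -0.7738)
∠(n_4, n_5) = 78.39°
δ = |180° − 78.39°| = 101.61°
101.61° > 2α = 73.74°  →  invalid

δ = 101.61°, invalid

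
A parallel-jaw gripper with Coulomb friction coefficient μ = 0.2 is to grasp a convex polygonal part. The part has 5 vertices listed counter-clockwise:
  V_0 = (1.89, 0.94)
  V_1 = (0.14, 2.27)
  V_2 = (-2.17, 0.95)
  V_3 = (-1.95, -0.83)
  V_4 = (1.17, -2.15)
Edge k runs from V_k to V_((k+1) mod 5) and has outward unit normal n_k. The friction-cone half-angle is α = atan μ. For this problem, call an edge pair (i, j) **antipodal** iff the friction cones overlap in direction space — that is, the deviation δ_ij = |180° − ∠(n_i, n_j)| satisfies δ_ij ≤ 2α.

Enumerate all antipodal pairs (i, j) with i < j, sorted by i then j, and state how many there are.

count = 2; pairs: (0,3), (2,4)

α = atan 0.2 = 11.31°;  2α = 22.62°
n_0 = (+0.6051, +0.7962)
n_1 = (-0.4961, +0.8682)
n_2 = (-0.9924, -0.1227)
n_3 = (-0.3896, -0.9210)
n_4 = (+0.9739, -0.2269)
  (0,1): δ = 113.02°  ·
  (0,2): δ = 45.72°  ·
  (0,3): δ = 14.30°  ✓
  (0,4): δ = 114.12°  ·
  (1,2): δ = 112.70°  ·
  (1,3): δ = 52.68°  ·
  (1,4): δ = 47.14°  ·
  (2,3): δ = 119.98°  ·
  (2,4): δ = 20.16°  ✓
  (3,4): δ = 80.18°  ·
antipodal pairs: 2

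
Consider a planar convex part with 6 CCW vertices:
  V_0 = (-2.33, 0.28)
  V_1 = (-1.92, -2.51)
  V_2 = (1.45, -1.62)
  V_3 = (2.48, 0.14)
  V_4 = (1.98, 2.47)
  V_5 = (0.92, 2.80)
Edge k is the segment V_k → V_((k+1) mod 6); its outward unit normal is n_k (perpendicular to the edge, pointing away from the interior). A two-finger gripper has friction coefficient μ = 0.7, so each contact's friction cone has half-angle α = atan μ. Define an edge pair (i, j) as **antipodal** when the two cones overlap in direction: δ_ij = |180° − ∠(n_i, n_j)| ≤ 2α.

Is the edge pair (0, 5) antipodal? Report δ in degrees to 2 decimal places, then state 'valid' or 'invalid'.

α = atan 0.7 = 34.99°;  2α = 69.98°
edge 0: e_0 = (+0.41, -2.79);  n_0 = (-0.9894, -0.1454)
edge 5: e_5 = (-3.25, -2.52);  n_5 = (-0.6128, +0.7903)
∠(n_0, n_5) = 60.57°
δ = |180° − 60.57°| = 119.43°
119.43° > 2α = 69.98°  →  invalid

δ = 119.43°, invalid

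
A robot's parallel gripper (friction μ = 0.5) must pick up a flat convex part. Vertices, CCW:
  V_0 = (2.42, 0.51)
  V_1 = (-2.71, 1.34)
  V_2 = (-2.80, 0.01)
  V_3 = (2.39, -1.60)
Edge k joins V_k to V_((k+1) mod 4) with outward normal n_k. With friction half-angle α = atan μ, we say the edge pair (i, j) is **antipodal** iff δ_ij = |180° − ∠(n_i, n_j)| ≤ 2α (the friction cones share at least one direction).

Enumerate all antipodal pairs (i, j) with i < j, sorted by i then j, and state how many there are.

α = atan 0.5 = 26.57°;  2α = 53.13°
n_0 = (+0.1597, +0.9872)
n_1 = (-0.9977, +0.0675)
n_2 = (-0.2963, -0.9551)
n_3 = (+0.9999, -0.0142)
  (0,1): δ = 84.68°  ·
  (0,2): δ = 8.04°  ✓
  (0,3): δ = 98.38°  ·
  (1,2): δ = 103.36°  ·
  (1,3): δ = 3.06°  ✓
  (2,3): δ = 73.58°  ·
antipodal pairs: 2

count = 2; pairs: (0,2), (1,3)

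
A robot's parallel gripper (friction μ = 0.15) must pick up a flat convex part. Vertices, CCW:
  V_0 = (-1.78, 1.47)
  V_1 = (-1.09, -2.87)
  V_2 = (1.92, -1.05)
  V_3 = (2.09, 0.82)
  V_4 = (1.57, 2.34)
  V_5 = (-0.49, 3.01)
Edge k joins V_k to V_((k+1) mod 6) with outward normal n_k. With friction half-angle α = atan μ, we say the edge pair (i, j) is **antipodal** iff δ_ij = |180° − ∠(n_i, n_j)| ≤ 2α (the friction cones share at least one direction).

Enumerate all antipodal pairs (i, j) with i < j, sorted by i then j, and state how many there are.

α = atan 0.15 = 8.53°;  2α = 17.06°
n_0 = (-0.9876, -0.1570)
n_1 = (+0.5174, -0.8557)
n_2 = (+0.9959, -0.0905)
n_3 = (+0.9462, +0.3237)
n_4 = (+0.3093, +0.9510)
n_5 = (-0.7666, +0.6421)
  (0,1): δ = 67.87°  ·
  (0,2): δ = 14.23°  ✓
  (0,3): δ = 9.85°  ✓
  (0,4): δ = 62.95°  ·
  (0,5): δ = 131.01°  ·
  (1,2): δ = 126.35°  ·
  (1,3): δ = 102.27°  ·
  (1,4): δ = 49.18°  ·
  (1,5): δ = 18.89°  ·
  (2,3): δ = 155.92°  ·
  (2,4): δ = 102.82°  ·
  (2,5): δ = 34.76°  ·
  (3,4): δ = 126.90°  ·
  (3,5): δ = 58.84°  ·
  (4,5): δ = 111.93°  ·
antipodal pairs: 2

count = 2; pairs: (0,2), (0,3)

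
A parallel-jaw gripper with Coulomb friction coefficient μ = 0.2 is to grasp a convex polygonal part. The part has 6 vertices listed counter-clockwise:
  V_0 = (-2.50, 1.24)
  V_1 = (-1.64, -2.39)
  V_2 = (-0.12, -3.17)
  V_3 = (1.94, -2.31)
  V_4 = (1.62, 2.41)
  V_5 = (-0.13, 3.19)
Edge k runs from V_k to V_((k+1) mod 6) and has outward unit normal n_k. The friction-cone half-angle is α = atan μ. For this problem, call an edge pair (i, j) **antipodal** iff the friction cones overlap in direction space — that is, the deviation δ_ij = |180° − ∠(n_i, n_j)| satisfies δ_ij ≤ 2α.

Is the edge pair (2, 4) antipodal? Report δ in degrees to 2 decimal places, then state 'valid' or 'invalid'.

α = atan 0.2 = 11.31°;  2α = 22.62°
edge 2: e_2 = (+2.06, +0.86);  n_2 = (+0.3853, -0.9228)
edge 4: e_4 = (-1.75, +0.78);  n_4 = (+0.4071, +0.9134)
∠(n_2, n_4) = 133.32°
δ = |180° − 133.32°| = 46.68°
46.68° > 2α = 22.62°  →  invalid

δ = 46.68°, invalid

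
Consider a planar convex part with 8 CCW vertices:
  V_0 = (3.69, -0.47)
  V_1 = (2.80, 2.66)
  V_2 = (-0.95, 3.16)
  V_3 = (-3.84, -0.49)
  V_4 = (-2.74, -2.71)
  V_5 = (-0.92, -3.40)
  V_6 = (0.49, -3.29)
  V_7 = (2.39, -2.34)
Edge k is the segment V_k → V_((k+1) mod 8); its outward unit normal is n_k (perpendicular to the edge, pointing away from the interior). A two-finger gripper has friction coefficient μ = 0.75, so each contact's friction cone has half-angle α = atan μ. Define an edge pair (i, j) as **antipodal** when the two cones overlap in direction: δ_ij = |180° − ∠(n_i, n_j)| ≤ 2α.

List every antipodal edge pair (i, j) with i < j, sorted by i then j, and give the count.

α = atan 0.75 = 36.87°;  2α = 73.74°
n_0 = (+0.9619, +0.2735)
n_1 = (+0.1322, +0.9912)
n_2 = (-0.7840, +0.6208)
n_3 = (-0.8960, -0.4440)
n_4 = (-0.3545, -0.9351)
n_5 = (+0.0778, -0.9970)
n_6 = (+0.4472, -0.8944)
n_7 = (+0.8211, -0.5708)
  (0,1): δ = 113.47°  ·
  (0,2): δ = 54.24°  ✓
  (0,3): δ = 10.49°  ✓
  (0,4): δ = 53.36°  ✓
  (0,5): δ = 78.59°  ·
  (0,6): δ = 100.69°  ·
  (0,7): δ = 129.32°  ·
  (1,2): δ = 120.78°  ·
  (1,3): δ = 56.05°  ✓
  (1,4): δ = 13.17°  ✓
  (1,5): δ = 12.06°  ✓
  (1,6): δ = 34.16°  ✓
  (1,7): δ = 62.79°  ✓
  (2,3): δ = 115.27°  ·
  (2,4): δ = 72.39°  ✓
  (2,5): δ = 47.17°  ✓
  (2,6): δ = 25.06°  ✓
  (2,7): δ = 3.56°  ✓
  (3,4): δ = 137.12°  ·
  (3,5): δ = 111.90°  ·
  (3,6): δ = 89.79°  ·
  (3,7): δ = 61.16°  ✓
  (4,5): δ = 154.78°  ·
  (4,6): δ = 132.67°  ·
  (4,7): δ = 104.04°  ·
  (5,6): δ = 157.90°  ·
  (5,7): δ = 129.27°  ·
  (6,7): δ = 151.37°  ·
antipodal pairs: 13

count = 13; pairs: (0,2), (0,3), (0,4), (1,3), (1,4), (1,5), (1,6), (1,7), (2,4), (2,5), (2,6), (2,7), (3,7)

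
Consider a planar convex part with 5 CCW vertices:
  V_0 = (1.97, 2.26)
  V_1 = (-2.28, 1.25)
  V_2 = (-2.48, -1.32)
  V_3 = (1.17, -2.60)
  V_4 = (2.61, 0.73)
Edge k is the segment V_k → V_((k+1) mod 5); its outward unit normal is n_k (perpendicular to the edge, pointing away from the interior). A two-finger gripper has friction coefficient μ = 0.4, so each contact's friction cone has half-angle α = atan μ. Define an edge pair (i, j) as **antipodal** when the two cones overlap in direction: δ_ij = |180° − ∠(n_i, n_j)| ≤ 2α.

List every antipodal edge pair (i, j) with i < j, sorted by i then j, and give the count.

α = atan 0.4 = 21.80°;  2α = 43.60°
n_0 = (-0.2312, +0.9729)
n_1 = (-0.9970, +0.0776)
n_2 = (-0.3309, -0.9437)
n_3 = (+0.9179, -0.3969)
n_4 = (+0.9225, +0.3859)
  (0,1): δ = 107.82°  ·
  (0,2): δ = 32.69°  ✓
  (0,3): δ = 53.25°  ·
  (0,4): δ = 99.33°  ·
  (1,2): δ = 104.88°  ·
  (1,3): δ = 18.94°  ✓
  (1,4): δ = 27.15°  ✓
  (2,3): δ = 94.06°  ·
  (2,4): δ = 47.98°  ·
  (3,4): δ = 133.92°  ·
antipodal pairs: 3

count = 3; pairs: (0,2), (1,3), (1,4)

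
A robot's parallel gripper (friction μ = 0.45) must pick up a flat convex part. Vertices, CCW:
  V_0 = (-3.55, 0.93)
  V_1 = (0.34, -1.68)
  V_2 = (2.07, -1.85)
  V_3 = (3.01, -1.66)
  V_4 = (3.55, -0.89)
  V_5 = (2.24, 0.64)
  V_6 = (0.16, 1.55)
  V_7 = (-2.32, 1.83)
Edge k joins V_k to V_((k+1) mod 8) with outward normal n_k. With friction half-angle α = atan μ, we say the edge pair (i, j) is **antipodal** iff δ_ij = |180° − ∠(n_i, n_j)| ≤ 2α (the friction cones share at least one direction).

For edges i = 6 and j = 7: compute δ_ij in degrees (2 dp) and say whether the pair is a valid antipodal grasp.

α = atan 0.45 = 24.23°;  2α = 48.46°
edge 6: e_6 = (-2.48, +0.28);  n_6 = (+0.1122, +0.9937)
edge 7: e_7 = (-1.23, -0.90);  n_7 = (-0.5905, +0.8070)
∠(n_6, n_7) = 42.63°
δ = |180° − 42.63°| = 137.37°
137.37° > 2α = 48.46°  →  invalid

δ = 137.37°, invalid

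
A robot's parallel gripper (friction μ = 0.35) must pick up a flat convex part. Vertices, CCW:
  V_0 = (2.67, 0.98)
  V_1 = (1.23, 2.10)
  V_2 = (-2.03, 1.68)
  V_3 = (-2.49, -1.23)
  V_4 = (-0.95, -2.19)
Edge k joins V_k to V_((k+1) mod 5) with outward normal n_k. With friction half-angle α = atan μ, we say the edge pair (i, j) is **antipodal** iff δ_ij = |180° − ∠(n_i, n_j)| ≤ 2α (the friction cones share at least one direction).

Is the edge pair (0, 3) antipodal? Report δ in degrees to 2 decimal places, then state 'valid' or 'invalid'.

α = atan 0.35 = 19.29°;  2α = 38.58°
edge 0: e_0 = (-1.44, +1.12);  n_0 = (+0.6139, +0.7894)
edge 3: e_3 = (+1.54, -0.96);  n_3 = (-0.5290, -0.8486)
∠(n_0, n_3) = 174.06°
δ = |180° − 174.06°| = 5.94°
5.94° ≤ 2α = 38.58°  →  valid

δ = 5.94°, valid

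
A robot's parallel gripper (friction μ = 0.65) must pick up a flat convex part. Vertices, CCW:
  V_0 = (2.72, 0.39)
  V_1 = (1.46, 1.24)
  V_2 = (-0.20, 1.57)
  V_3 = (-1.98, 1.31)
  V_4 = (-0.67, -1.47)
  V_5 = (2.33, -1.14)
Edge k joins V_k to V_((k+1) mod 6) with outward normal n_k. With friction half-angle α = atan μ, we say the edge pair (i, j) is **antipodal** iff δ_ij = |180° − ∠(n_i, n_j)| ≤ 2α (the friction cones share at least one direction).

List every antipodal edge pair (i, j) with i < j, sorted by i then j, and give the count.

count = 6; pairs: (0,3), (0,4), (1,3), (1,4), (2,4), (3,5)

α = atan 0.65 = 33.02°;  2α = 66.05°
n_0 = (+0.5592, +0.8290)
n_1 = (+0.1950, +0.9808)
n_2 = (-0.1445, +0.9895)
n_3 = (-0.9046, -0.4263)
n_4 = (+0.1093, -0.9940)
n_5 = (+0.9690, -0.2470)
  (0,1): δ = 157.24°  ·
  (0,2): δ = 137.69°  ·
  (0,3): δ = 30.77°  ✓
  (0,4): δ = 40.28°  ✓
  (0,5): δ = 109.70°  ·
  (1,2): δ = 160.45°  ·
  (1,3): δ = 53.53°  ✓
  (1,4): δ = 17.52°  ✓
  (1,5): δ = 86.94°  ·
  (2,3): δ = 73.08°  ·
  (2,4): δ = 2.03°  ✓
  (2,5): δ = 67.39°  ·
  (3,4): δ = 108.95°  ·
  (3,5): δ = 39.53°  ✓
  (4,5): δ = 110.58°  ·
antipodal pairs: 6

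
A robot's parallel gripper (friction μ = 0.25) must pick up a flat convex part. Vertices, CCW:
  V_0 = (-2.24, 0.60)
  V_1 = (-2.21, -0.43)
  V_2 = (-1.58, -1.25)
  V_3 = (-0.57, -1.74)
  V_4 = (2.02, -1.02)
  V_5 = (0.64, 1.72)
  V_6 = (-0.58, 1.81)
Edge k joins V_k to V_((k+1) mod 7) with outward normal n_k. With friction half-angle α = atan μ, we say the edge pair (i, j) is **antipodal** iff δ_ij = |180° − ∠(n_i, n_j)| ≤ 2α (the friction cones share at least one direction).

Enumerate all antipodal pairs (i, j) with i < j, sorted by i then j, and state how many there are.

count = 5; pairs: (0,4), (1,4), (2,5), (3,5), (3,6)

α = atan 0.25 = 14.04°;  2α = 28.07°
n_0 = (-0.9996, -0.0291)
n_1 = (-0.7930, -0.6092)
n_2 = (-0.4365, -0.8997)
n_3 = (+0.2678, -0.9635)
n_4 = (+0.8931, +0.4498)
n_5 = (+0.0736, +0.9973)
n_6 = (-0.5890, +0.8081)
  (0,1): δ = 144.13°  ·
  (0,2): δ = 117.55°  ·
  (0,3): δ = 76.13°  ·
  (0,4): δ = 25.06°  ✓
  (0,5): δ = 84.11°  ·
  (0,6): δ = 124.42°  ·
  (1,2): δ = 153.42°  ·
  (1,3): δ = 112.00°  ·
  (1,4): δ = 10.80°  ✓
  (1,5): δ = 48.25°  ·
  (1,6): δ = 88.55°  ·
  (2,3): δ = 138.58°  ·
  (2,4): δ = 37.39°  ·
  (2,5): δ = 21.66°  ✓
  (2,6): δ = 61.97°  ·
  (3,4): δ = 78.80°  ·
  (3,5): δ = 19.75°  ✓
  (3,6): δ = 20.55°  ✓
  (4,5): δ = 120.95°  ·
  (4,6): δ = 80.64°  ·
  (5,6): δ = 139.69°  ·
antipodal pairs: 5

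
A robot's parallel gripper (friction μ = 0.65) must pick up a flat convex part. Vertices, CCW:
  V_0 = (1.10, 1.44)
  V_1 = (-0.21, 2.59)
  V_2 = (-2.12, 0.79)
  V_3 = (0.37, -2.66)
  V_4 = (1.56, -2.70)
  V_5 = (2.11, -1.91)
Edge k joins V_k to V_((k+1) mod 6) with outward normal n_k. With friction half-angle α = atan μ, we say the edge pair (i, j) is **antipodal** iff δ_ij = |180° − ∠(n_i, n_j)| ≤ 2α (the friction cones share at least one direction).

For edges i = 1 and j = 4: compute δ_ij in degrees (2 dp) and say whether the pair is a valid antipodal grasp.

δ = 11.85°, valid

α = atan 0.65 = 33.02°;  2α = 66.05°
edge 1: e_1 = (-1.91, -1.80);  n_1 = (-0.6858, +0.7278)
edge 4: e_4 = (+0.55, +0.79);  n_4 = (+0.8207, -0.5714)
∠(n_1, n_4) = 168.15°
δ = |180° − 168.15°| = 11.85°
11.85° ≤ 2α = 66.05°  →  valid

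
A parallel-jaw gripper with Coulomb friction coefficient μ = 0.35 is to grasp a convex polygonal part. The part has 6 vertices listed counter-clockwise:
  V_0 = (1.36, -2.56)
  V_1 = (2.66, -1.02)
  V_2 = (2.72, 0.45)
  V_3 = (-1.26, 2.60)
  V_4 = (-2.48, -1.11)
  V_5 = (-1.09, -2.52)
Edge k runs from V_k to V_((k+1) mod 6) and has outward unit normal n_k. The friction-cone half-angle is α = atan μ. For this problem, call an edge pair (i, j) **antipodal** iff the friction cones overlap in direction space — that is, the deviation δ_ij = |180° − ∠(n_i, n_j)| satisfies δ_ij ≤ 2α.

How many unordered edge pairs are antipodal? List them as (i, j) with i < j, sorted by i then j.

α = atan 0.35 = 19.29°;  2α = 38.58°
n_0 = (+0.7641, -0.6451)
n_1 = (+0.9992, -0.0408)
n_2 = (+0.4753, +0.8798)
n_3 = (-0.9500, +0.3124)
n_4 = (-0.7121, -0.7020)
n_5 = (-0.0163, -0.9999)
  (0,1): δ = 142.17°  ·
  (0,2): δ = 78.21°  ·
  (0,3): δ = 21.97°  ✓
  (0,4): δ = 84.76°  ·
  (0,5): δ = 129.23°  ·
  (1,2): δ = 116.04°  ·
  (1,3): δ = 15.87°  ✓
  (1,4): δ = 46.93°  ·
  (1,5): δ = 91.40°  ·
  (2,3): δ = 79.83°  ·
  (2,4): δ = 17.03°  ✓
  (2,5): δ = 27.44°  ✓
  (3,4): δ = 117.21°  ·
  (3,5): δ = 72.73°  ·
  (4,5): δ = 135.53°  ·
antipodal pairs: 4

count = 4; pairs: (0,3), (1,3), (2,4), (2,5)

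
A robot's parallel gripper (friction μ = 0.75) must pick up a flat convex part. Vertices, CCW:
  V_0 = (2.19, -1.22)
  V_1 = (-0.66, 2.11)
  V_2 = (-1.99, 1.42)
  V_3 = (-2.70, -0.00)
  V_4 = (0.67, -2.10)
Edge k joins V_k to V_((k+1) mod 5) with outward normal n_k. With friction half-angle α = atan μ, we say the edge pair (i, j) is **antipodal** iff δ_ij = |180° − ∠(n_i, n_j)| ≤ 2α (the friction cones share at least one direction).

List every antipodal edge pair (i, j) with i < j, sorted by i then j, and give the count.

α = atan 0.75 = 36.87°;  2α = 73.74°
n_0 = (+0.7597, +0.6502)
n_1 = (-0.4605, +0.8877)
n_2 = (-0.8944, +0.4472)
n_3 = (-0.5289, -0.8487)
n_4 = (+0.5010, -0.8654)
  (0,1): δ = 103.14°  ·
  (0,2): δ = 67.12°  ✓
  (0,3): δ = 17.51°  ✓
  (0,4): δ = 79.51°  ·
  (1,2): δ = 143.99°  ·
  (1,3): δ = 59.35°  ✓
  (1,4): δ = 2.65°  ✓
  (2,3): δ = 95.36°  ·
  (2,4): δ = 33.37°  ✓
  (3,4): δ = 118.00°  ·
antipodal pairs: 5

count = 5; pairs: (0,2), (0,3), (1,3), (1,4), (2,4)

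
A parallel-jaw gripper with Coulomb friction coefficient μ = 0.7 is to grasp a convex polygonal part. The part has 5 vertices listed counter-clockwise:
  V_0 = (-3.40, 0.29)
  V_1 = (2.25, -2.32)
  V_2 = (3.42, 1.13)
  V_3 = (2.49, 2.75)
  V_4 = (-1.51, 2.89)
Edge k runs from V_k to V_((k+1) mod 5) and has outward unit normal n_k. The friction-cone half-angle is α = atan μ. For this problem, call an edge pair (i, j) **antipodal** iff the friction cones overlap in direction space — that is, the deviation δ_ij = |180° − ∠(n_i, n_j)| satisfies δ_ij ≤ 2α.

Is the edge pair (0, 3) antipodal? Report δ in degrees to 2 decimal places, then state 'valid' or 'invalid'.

δ = 22.79°, valid

α = atan 0.7 = 34.99°;  2α = 69.98°
edge 0: e_0 = (+5.65, -2.61);  n_0 = (-0.4194, -0.9078)
edge 3: e_3 = (-4.00, +0.14);  n_3 = (+0.0350, +0.9994)
∠(n_0, n_3) = 157.21°
δ = |180° − 157.21°| = 22.79°
22.79° ≤ 2α = 69.98°  →  valid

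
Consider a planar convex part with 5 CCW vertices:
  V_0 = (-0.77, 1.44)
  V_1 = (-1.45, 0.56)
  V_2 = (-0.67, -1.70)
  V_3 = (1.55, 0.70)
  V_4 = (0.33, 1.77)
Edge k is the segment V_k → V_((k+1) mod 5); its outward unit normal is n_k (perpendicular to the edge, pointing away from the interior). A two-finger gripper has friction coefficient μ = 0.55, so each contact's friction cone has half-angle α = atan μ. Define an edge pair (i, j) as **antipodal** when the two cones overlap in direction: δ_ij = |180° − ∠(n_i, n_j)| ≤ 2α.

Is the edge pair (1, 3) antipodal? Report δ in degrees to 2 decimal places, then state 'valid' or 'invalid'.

α = atan 0.55 = 28.81°;  2α = 57.62°
edge 1: e_1 = (+0.78, -2.26);  n_1 = (-0.9453, -0.3262)
edge 3: e_3 = (-1.22, +1.07);  n_3 = (+0.6594, +0.7518)
∠(n_1, n_3) = 150.29°
δ = |180° − 150.29°| = 29.71°
29.71° ≤ 2α = 57.62°  →  valid

δ = 29.71°, valid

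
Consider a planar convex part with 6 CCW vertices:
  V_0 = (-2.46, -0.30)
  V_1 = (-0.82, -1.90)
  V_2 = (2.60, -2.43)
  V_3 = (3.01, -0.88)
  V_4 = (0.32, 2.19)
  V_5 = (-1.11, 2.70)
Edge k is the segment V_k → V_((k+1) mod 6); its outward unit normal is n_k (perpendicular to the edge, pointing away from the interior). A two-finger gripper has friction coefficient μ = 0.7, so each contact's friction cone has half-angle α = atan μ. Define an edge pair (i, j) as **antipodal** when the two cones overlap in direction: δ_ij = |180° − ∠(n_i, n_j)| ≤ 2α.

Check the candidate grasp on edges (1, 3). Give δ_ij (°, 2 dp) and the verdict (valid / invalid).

α = atan 0.7 = 34.99°;  2α = 69.98°
edge 1: e_1 = (+3.42, -0.53);  n_1 = (-0.1531, -0.9882)
edge 3: e_3 = (-2.69, +3.07);  n_3 = (+0.7521, +0.6590)
∠(n_1, n_3) = 140.03°
δ = |180° − 140.03°| = 39.97°
39.97° ≤ 2α = 69.98°  →  valid

δ = 39.97°, valid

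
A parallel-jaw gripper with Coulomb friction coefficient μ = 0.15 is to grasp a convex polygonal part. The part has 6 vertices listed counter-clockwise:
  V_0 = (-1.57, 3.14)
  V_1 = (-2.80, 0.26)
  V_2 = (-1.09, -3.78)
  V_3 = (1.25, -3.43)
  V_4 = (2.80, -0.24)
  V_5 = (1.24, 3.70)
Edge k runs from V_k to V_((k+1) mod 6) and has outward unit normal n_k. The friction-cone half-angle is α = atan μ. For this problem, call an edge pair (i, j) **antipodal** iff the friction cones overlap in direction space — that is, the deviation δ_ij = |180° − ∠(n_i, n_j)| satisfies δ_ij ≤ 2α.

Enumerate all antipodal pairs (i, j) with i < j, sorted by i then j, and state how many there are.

α = atan 0.15 = 8.53°;  2α = 17.06°
n_0 = (-0.9196, +0.3928)
n_1 = (-0.9209, -0.3898)
n_2 = (+0.1479, -0.9890)
n_3 = (+0.8994, -0.4370)
n_4 = (+0.9298, +0.3681)
n_5 = (-0.1954, +0.9807)
  (0,1): δ = 133.93°  ·
  (0,2): δ = 58.37°  ·
  (0,3): δ = 2.79°  ✓
  (0,4): δ = 44.73°  ·
  (0,5): δ = 124.40°  ·
  (1,2): δ = 104.43°  ·
  (1,3): δ = 48.86°  ·
  (1,4): δ = 1.34°  ✓
  (1,5): δ = 78.33°  ·
  (2,3): δ = 124.42°  ·
  (2,4): δ = 76.91°  ·
  (2,5): δ = 2.76°  ✓
  (3,4): δ = 132.48°  ·
  (3,5): δ = 52.81°  ·
  (4,5): δ = 100.33°  ·
antipodal pairs: 3

count = 3; pairs: (0,3), (1,4), (2,5)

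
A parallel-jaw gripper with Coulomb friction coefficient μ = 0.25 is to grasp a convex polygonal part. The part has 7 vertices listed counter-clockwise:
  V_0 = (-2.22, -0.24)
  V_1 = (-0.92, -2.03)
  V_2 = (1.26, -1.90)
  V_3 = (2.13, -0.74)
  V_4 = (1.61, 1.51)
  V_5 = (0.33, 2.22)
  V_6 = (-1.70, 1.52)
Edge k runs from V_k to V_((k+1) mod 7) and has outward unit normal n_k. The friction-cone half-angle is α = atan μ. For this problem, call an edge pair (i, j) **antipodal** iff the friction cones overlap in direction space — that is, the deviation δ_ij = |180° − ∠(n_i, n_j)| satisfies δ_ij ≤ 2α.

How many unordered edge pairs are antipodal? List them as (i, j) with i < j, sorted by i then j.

α = atan 0.25 = 14.04°;  2α = 28.07°
n_0 = (-0.8091, -0.5876)
n_1 = (+0.0595, -0.9982)
n_2 = (+0.8000, -0.6000)
n_3 = (+0.9743, +0.2252)
n_4 = (+0.4851, +0.8745)
n_5 = (-0.3260, +0.9454)
n_6 = (-0.9590, +0.2833)
  (0,1): δ = 122.58°  ·
  (0,2): δ = 72.86°  ·
  (0,3): δ = 22.98°  ✓
  (0,4): δ = 24.99°  ✓
  (0,5): δ = 73.04°  ·
  (0,6): δ = 127.55°  ·
  (1,2): δ = 130.28°  ·
  (1,3): δ = 80.40°  ·
  (1,4): δ = 32.43°  ·
  (1,5): δ = 15.61°  ✓
  (1,6): δ = 70.13°  ·
  (2,3): δ = 130.12°  ·
  (2,4): δ = 82.15°  ·
  (2,5): δ = 34.10°  ·
  (2,6): δ = 20.41°  ✓
  (3,4): δ = 132.03°  ·
  (3,5): δ = 83.99°  ·
  (3,6): δ = 29.47°  ·
  (4,5): δ = 131.96°  ·
  (4,6): δ = 77.44°  ·
  (5,6): δ = 125.49°  ·
antipodal pairs: 4

count = 4; pairs: (0,3), (0,4), (1,5), (2,6)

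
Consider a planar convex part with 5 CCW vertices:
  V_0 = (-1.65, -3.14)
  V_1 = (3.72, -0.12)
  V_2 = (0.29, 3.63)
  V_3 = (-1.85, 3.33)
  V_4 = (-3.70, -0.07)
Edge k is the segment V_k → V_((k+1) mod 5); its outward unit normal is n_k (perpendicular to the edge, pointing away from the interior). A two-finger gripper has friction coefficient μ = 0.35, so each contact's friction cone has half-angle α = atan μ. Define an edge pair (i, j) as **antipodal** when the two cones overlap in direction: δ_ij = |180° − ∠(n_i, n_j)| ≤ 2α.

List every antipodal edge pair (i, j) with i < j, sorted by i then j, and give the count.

α = atan 0.35 = 19.29°;  2α = 38.58°
n_0 = (+0.4902, -0.8716)
n_1 = (+0.7379, +0.6749)
n_2 = (-0.1388, +0.9903)
n_3 = (-0.8784, +0.4779)
n_4 = (-0.8316, -0.5553)
  (0,1): δ = 76.90°  ·
  (0,2): δ = 21.37°  ✓
  (0,3): δ = 32.10°  ✓
  (0,4): δ = 94.38°  ·
  (1,2): δ = 124.47°  ·
  (1,3): δ = 71.00°  ·
  (1,4): δ = 8.72°  ✓
  (2,3): δ = 126.53°  ·
  (2,4): δ = 64.25°  ·
  (3,4): δ = 117.72°  ·
antipodal pairs: 3

count = 3; pairs: (0,2), (0,3), (1,4)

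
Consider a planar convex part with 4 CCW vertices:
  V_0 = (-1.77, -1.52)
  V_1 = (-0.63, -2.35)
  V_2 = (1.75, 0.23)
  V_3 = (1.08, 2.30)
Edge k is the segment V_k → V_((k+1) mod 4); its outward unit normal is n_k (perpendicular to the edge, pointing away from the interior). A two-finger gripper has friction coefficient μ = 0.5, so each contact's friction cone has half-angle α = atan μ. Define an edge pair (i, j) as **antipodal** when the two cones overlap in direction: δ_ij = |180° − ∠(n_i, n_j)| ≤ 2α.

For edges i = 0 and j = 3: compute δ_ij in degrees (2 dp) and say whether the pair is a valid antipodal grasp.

δ = 89.33°, invalid

α = atan 0.5 = 26.57°;  2α = 53.13°
edge 0: e_0 = (+1.14, -0.83);  n_0 = (-0.5886, -0.8084)
edge 3: e_3 = (-2.85, -3.82);  n_3 = (-0.8015, +0.5980)
∠(n_0, n_3) = 90.67°
δ = |180° − 90.67°| = 89.33°
89.33° > 2α = 53.13°  →  invalid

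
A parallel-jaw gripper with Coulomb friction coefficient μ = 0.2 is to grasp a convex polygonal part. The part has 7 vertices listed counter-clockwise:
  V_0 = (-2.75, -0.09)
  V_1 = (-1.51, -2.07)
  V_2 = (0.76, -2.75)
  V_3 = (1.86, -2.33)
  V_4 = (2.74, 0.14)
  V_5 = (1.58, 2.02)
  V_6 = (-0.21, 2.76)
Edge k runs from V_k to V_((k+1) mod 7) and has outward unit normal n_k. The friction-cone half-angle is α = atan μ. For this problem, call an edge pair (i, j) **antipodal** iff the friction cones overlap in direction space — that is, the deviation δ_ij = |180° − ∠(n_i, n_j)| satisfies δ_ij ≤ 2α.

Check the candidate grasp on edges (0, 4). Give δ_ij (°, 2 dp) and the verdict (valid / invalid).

α = atan 0.2 = 11.31°;  2α = 22.62°
edge 0: e_0 = (+1.24, -1.98);  n_0 = (-0.8475, -0.5308)
edge 4: e_4 = (-1.16, +1.88);  n_4 = (+0.8510, +0.5251)
∠(n_0, n_4) = 179.62°
δ = |180° − 179.62°| = 0.38°
0.38° ≤ 2α = 22.62°  →  valid

δ = 0.38°, valid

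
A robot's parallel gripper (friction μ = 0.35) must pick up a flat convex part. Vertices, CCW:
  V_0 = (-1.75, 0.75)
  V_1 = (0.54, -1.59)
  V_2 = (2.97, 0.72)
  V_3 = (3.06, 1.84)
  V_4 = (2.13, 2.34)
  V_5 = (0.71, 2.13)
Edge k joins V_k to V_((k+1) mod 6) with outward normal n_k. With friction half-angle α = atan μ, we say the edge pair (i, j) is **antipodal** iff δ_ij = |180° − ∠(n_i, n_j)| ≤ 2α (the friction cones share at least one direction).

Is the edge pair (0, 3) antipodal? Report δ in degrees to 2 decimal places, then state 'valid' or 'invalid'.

α = atan 0.35 = 19.29°;  2α = 38.58°
edge 0: e_0 = (+2.29, -2.34);  n_0 = (-0.7147, -0.6994)
edge 3: e_3 = (-0.93, +0.50);  n_3 = (+0.4735, +0.8808)
∠(n_0, n_3) = 162.65°
δ = |180° − 162.65°| = 17.35°
17.35° ≤ 2α = 38.58°  →  valid

δ = 17.35°, valid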